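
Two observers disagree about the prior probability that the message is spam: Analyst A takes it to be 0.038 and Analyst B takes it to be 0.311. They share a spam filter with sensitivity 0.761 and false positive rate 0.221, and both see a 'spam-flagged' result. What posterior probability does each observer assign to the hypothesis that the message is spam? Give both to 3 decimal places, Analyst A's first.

P('+'|H) = 0.761, P('+'|¬H) = 0.221.
Analyst A: numerator 0.761·0.038 = 0.028918; evidence = 0.028918+0.221·0.962 = 0.24152; posterior = 0.120.
Analyst B: numerator 0.761·0.311 = 0.23667; evidence = 0.23667+0.221·0.689 = 0.38894; posterior = 0.609.

Analyst A: 0.120; Analyst B: 0.609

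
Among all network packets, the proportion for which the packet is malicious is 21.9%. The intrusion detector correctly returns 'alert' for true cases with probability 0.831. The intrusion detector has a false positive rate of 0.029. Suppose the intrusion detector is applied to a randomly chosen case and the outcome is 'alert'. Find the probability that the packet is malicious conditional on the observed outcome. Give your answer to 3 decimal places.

P(H | E) ≈ 0.889

Write H for 'the packet is malicious'. Prior odds H:¬H = 0.219/0.781 = 0.28041. For the 'alert' outcome, the likelihood ratio is 0.831/0.029 = 28.655.
Posterior odds = 0.28041 × 28.655 = 8.0352, so P(H|E) = 8.0352/(1+8.0352) = 0.889.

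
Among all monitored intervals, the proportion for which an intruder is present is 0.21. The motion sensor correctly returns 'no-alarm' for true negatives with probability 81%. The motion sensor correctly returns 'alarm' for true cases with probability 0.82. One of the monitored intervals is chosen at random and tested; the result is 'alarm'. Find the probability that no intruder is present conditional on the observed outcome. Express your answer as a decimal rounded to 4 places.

P(¬H | E) ≈ 0.4657

Let H be the event that an intruder is present. P(H) = 0.21, so P(¬H) = 0.79. With E the 'alarm' result, P(E|H) = 0.82 and P(E|¬H) = 0.19.
P(E) = 0.82·0.21 + 0.19·0.79 = 0.17220 + 0.15010 = 0.32230.
By Bayes' theorem, P(H|E) = 0.17220 / 0.32230 = 0.5343. Hence P(¬H|E) = 1 − 0.5343 = 0.4657.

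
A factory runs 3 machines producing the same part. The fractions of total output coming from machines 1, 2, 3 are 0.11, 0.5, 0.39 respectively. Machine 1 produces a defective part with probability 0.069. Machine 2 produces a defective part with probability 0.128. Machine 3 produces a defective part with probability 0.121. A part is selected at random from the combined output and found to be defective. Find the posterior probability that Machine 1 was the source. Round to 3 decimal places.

Tabulate prior·likelihood by source: [1] prior 0.11, lik 0.069, product 0.007590; [2] prior 0.5, lik 0.128, product 0.06400; [3] prior 0.39, lik 0.121, product 0.04719.
Normalizing constant = 0.11878; the posterior for Machine 1 is its product over the sum, 0.007590/0.11878 = 0.064.

Posterior probability ≈ 0.064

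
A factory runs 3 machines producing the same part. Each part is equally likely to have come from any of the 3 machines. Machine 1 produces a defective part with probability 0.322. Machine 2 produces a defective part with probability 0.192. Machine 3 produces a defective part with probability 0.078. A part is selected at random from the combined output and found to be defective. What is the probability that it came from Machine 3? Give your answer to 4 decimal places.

Posterior probability ≈ 0.1318

Tabulate prior·likelihood by source: [1] prior 0.333333, lik 0.322, product 0.1073; [2] prior 0.333333, lik 0.192, product 0.06400; [3] prior 0.333333, lik 0.078, product 0.02600.
Normalizing constant = 0.19733; the posterior for Machine 3 is its product over the sum, 0.02600/0.19733 = 0.1318.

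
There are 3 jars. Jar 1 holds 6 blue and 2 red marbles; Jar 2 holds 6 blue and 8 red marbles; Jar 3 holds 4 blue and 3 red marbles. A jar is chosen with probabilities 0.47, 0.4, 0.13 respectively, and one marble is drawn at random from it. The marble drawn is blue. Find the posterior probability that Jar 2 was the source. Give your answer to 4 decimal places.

Posterior probability ≈ 0.2866

Tabulate prior·likelihood by source: [1] prior 0.47, lik 0.75, product 0.3525; [2] prior 0.4, lik 0.4286, product 0.1714; [3] prior 0.13, lik 0.5714, product 0.07429.
Normalizing constant = 0.59821; the posterior for Jar 2 is its product over the sum, 0.1714/0.59821 = 0.2866.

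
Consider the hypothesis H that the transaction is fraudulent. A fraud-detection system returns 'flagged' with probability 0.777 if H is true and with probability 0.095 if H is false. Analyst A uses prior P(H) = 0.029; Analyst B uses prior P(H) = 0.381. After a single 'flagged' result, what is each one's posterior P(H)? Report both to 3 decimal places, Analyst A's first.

The likelihood ratio for a 'flagged' result is 0.777/0.095 = 8.1789.
Analyst A: prior odds 0.029/0.971 = 0.029866; posterior odds 0.24427; posterior probability 0.196.
Analyst B: prior odds 0.381/0.619 = 0.61551; posterior odds 5.0342; posterior probability 0.834.

Analyst A: 0.196; Analyst B: 0.834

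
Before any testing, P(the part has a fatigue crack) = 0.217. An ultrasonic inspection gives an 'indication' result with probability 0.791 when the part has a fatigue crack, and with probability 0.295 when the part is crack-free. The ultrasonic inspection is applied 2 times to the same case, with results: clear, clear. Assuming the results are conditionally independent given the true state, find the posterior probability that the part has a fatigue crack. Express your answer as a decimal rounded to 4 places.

Posterior P(H) ≈ 0.0238

With H the event that the part has a fatigue crack, the joint likelihood of the observed sequence is P(data|H) = 0.209·0.209 = 0.043681 and P(data|¬H) = 0.705·0.705 = 0.49702.
Bayes: P(H|data) = 0.217·0.043681 / (0.217·0.043681 + 0.783·0.49702) = 0.0094788/0.39865 = 0.0238.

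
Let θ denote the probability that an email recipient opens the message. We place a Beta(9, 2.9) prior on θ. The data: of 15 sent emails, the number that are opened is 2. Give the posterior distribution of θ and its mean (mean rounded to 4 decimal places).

Posterior: Beta(11, 15.9); mean ≈ 0.4089

Observing 2 successes and 13 failures updates Beta(9, 2.9) by adding the success and failure counts to the two shape parameters: α = 9+2 = 11, β = 2.9+13 = 15.9.
E[θ | data] = 11/(11+15.9) = 0.4089.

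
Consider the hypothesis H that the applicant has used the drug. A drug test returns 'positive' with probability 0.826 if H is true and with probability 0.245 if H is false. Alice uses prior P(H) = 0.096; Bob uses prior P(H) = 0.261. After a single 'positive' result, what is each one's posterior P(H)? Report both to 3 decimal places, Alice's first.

Alice: 0.264; Bob: 0.544

P('+'|H) = 0.826, P('+'|¬H) = 0.245.
Alice: numerator 0.826·0.096 = 0.079296; evidence = 0.079296+0.245·0.904 = 0.30078; posterior = 0.264.
Bob: numerator 0.826·0.261 = 0.21559; evidence = 0.21559+0.245·0.739 = 0.39664; posterior = 0.544.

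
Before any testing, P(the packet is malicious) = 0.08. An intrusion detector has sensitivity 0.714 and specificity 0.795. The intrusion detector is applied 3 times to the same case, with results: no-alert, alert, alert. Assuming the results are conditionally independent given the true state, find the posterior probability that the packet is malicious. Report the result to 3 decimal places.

Posterior P(H) ≈ 0.275

With H the event that the packet is malicious, the joint likelihood of the observed sequence is P(data|H) = 0.286·0.714·0.714 = 0.14580 and P(data|¬H) = 0.795·0.205·0.205 = 0.033410.
Bayes: P(H|data) = 0.08·0.14580 / (0.08·0.14580 + 0.92·0.033410) = 0.011664/0.042401 = 0.2751.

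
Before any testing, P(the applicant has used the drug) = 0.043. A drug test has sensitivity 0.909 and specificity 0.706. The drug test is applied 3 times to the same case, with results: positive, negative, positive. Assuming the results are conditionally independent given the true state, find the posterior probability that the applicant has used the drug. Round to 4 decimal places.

With H the event that the applicant has used the drug, the joint likelihood of the observed sequence is P(data|H) = 0.909·0.091·0.909 = 0.075192 and P(data|¬H) = 0.294·0.706·0.294 = 0.061024.
Bayes: P(H|data) = 0.043·0.075192 / (0.043·0.075192 + 0.957·0.061024) = 0.0032332/0.061633 = 0.0525.

Posterior P(H) ≈ 0.0525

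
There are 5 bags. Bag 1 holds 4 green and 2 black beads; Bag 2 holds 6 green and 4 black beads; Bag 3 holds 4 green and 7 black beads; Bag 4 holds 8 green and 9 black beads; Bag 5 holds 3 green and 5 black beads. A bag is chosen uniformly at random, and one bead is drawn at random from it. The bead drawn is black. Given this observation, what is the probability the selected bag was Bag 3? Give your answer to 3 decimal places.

Posterior probability ≈ 0.252

Tabulate prior·likelihood by source: [1] prior 0.2, lik 0.3333, product 0.06667; [2] prior 0.2, lik 0.4, product 0.08000; [3] prior 0.2, lik 0.6364, product 0.1273; [4] prior 0.2, lik 0.5294, product 0.1059; [5] prior 0.2, lik 0.625, product 0.1250.
Normalizing constant = 0.50482; the posterior for Bag 3 is its product over the sum, 0.1273/0.50482 = 0.252.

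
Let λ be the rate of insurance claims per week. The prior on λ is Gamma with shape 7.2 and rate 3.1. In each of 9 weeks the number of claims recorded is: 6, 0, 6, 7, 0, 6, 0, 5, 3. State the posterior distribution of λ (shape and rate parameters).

Posterior: Gamma(shape=40.2, rate=12.1)

Total count ∑xᵢ = 33 over n = 9 weeks.
Gamma is conjugate to the Poisson likelihood: posterior is Gamma(shape = 7.2+33 = 40.2, rate = 3.1+9 = 12.1).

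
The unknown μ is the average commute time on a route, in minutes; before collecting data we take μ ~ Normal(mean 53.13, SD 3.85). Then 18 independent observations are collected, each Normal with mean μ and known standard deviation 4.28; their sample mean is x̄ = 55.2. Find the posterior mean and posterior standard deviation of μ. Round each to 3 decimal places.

Posterior mean ≈ 55.067; posterior SD ≈ 0.976

With known σ, the Normal prior is conjugate. Weight on the data is w = (n/σ²)/(n/σ² + 1/τ₀²) = 0.982619/(0.982619+0.0674650) = 0.93575.
Posterior mean = w·x̄ + (1−w)·μ₀ = 0.93575·55.2 + 0.064247·53.13 = 55.067. Posterior variance = 1/(0.982619+0.0674650) = 0.952305, so SD = 0.976.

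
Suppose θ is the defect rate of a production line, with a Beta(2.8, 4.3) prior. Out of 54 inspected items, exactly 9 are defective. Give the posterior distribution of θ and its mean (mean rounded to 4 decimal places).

The binomial likelihood is conjugate to the Beta prior: with 9 successes and 45 failures, the posterior is Beta(2.8+9, 4.3+45) = Beta(11.8, 49.3).
E[θ | data] = 11.8/(11.8+49.3) = 0.1931.

Posterior: Beta(11.8, 49.3); mean ≈ 0.1931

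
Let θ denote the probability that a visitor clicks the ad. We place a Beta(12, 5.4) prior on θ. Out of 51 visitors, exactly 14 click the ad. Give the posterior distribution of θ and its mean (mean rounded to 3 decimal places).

Observing 14 successes and 37 failures updates Beta(12, 5.4) by adding the success and failure counts to the two shape parameters: α = 12+14 = 26, β = 5.4+37 = 42.4.
Posterior mean = α/(α+β) = 26/68.4 = 0.380.

Posterior: Beta(26, 42.4); mean ≈ 0.380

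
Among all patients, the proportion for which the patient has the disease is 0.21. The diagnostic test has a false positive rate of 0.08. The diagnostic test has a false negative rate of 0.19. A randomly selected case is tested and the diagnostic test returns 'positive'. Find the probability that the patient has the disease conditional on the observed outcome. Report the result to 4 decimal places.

P(H | E) ≈ 0.7291

Write H for 'the patient has the disease'. Prior odds H:¬H = 0.21/0.79 = 0.26582. For the 'positive' outcome, the likelihood ratio is 0.81/0.08 = 10.125.
Posterior odds = 0.26582 × 10.125 = 2.6915, so P(H|E) = 2.6915/(1+2.6915) = 0.7291.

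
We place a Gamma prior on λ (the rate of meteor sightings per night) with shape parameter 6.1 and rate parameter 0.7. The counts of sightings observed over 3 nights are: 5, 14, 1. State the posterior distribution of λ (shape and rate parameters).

Posterior: Gamma(shape=26.1, rate=3.7)

The Poisson likelihood adds the total count to the shape and the number of exposure periods to the rate. Here ∑xᵢ = 20 and n = 3, so shape 6.1→26.1 and rate 0.7→3.7.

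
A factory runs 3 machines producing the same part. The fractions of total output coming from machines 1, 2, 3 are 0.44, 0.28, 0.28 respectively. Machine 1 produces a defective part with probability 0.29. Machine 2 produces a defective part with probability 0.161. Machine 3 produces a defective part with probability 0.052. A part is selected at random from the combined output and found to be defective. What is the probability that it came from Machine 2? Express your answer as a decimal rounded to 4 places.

Posterior probability ≈ 0.2408

P(defective|M1) = 0.29; P(defective|M2) = 0.161; P(defective|M3) = 0.052.
Prior × likelihood for each source: 0.44·0.29=0.1276, 0.28·0.161=0.04508, 0.28·0.052=0.01456. Summing gives P(defective) = 0.18724.
P(Machine 2 | defective) = 0.04508 / 0.18724 = 0.2408.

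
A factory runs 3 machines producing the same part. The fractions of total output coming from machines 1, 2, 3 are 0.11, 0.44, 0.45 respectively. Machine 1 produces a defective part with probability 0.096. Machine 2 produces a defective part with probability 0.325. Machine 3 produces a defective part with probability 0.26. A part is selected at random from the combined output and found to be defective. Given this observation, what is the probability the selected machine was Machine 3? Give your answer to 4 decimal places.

Posterior probability ≈ 0.4324

P(defective|M1) = 0.096; P(defective|M2) = 0.325; P(defective|M3) = 0.26.
Prior × likelihood for each source: 0.11·0.096=0.01056, 0.44·0.325=0.1430, 0.45·0.26=0.1170. Summing gives P(defective) = 0.27056.
P(Machine 3 | defective) = 0.1170 / 0.27056 = 0.4324.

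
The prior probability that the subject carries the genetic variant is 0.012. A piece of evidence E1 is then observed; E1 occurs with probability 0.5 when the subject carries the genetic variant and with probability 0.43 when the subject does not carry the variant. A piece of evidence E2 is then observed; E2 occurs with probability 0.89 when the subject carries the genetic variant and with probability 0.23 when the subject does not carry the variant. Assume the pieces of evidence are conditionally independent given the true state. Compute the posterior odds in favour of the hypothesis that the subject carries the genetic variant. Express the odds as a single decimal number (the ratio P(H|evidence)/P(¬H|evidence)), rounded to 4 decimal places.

Prior odds = 0.012/(1−0.012) = 0.012146.
Likelihood ratio for E1 = 0.5/0.43 = 1.1628.
Likelihood ratio for E2 = 0.89/0.23 = 3.8696.
Posterior odds = prior odds × LR₁ × LR₂ = 0.054650.

Posterior odds ≈ 0.0546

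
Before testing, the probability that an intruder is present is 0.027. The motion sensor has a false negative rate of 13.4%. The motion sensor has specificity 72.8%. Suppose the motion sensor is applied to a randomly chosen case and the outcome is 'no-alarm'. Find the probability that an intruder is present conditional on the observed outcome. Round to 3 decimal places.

P(H | E) ≈ 0.005

Write H for 'an intruder is present'. Prior odds H:¬H = 0.027/0.973 = 0.027749. For the 'no-alarm' outcome, the likelihood ratio is 0.134/0.728 = 0.18407.
Posterior odds = 0.027749 × 0.18407 = 0.0051077, so P(H|E) = 0.0051077/(1+0.0051077) = 0.005.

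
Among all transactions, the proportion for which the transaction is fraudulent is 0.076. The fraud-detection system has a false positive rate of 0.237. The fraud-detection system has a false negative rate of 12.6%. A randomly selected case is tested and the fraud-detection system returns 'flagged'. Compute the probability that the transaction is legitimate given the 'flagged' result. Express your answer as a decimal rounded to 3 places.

Write H for 'the transaction is fraudulent'. Prior odds H:¬H = 0.076/0.924 = 0.082251. For the 'flagged' outcome, the likelihood ratio is 0.874/0.237 = 3.6878.
Posterior odds = 0.082251 × 3.6878 = 0.30332, so P(H|E) = 0.30332/(1+0.30332) = 0.233. Then P(¬H|E) = 1 − 0.233 = 0.767.

P(¬H | E) ≈ 0.767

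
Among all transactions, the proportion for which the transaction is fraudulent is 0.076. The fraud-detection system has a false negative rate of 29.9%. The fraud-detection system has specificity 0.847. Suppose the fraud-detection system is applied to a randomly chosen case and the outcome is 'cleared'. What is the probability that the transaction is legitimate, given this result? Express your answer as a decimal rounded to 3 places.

Write H for 'the transaction is fraudulent'. Prior odds H:¬H = 0.076/0.924 = 0.082251. For the 'cleared' outcome, the likelihood ratio is 0.299/0.847 = 0.35301.
Posterior odds = 0.082251 × 0.35301 = 0.029036, so P(H|E) = 0.029036/(1+0.029036) = 0.028. Then P(¬H|E) = 1 − 0.028 = 0.972.

P(¬H | E) ≈ 0.972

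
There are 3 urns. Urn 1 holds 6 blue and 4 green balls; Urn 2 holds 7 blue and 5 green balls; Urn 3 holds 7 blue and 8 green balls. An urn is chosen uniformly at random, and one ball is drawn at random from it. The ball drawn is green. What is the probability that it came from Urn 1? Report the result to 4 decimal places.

Posterior probability ≈ 0.2963

P(green|Urn 1) = 0.4; P(green|Urn 2) = 0.4167; P(green|Urn 3) = 0.5333.
Prior × likelihood for each source: 0.333333·0.4=0.1333, 0.333333·0.4167=0.1389, 0.333333·0.5333=0.1778. Summing gives P(green) = 0.45000.
P(Urn 1 | green) = 0.1333 / 0.45000 = 0.2963.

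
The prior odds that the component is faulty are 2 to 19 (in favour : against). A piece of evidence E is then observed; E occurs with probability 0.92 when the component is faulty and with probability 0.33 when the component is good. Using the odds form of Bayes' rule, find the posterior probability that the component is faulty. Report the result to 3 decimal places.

Prior odds = 2/19 = 0.10526.
Likelihood ratio for E = 0.92/0.33 = 2.7879.
Posterior odds = prior odds × LR = 0.29346.
Posterior probability = odds/(1+odds) = 0.29346/1.2935 = 0.227.

Posterior probability ≈ 0.227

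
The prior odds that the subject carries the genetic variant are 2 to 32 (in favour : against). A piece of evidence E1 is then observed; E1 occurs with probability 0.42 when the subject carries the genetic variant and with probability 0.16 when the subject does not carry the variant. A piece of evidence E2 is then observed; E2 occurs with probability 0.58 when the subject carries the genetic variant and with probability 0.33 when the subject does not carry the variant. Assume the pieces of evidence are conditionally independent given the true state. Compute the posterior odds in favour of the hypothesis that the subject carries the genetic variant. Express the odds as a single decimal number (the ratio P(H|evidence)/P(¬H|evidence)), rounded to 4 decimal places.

Posterior odds ≈ 0.2884

Prior odds = 2/32 = 0.062500.
Likelihood ratio for E1 = 0.42/0.16 = 2.6250.
Likelihood ratio for E2 = 0.58/0.33 = 1.7576.
Posterior odds = prior odds × LR₁ × LR₂ = 0.28835.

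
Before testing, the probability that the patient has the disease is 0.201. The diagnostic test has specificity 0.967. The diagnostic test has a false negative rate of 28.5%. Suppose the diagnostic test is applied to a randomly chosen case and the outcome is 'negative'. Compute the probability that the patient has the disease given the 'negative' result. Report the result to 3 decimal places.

P(H | E) ≈ 0.069

Write H for 'the patient has the disease'. Prior odds H:¬H = 0.201/0.799 = 0.25156. For the 'negative' outcome, the likelihood ratio is 0.285/0.967 = 0.29473.
Posterior odds = 0.25156 × 0.29473 = 0.074143, so P(H|E) = 0.074143/(1+0.074143) = 0.069.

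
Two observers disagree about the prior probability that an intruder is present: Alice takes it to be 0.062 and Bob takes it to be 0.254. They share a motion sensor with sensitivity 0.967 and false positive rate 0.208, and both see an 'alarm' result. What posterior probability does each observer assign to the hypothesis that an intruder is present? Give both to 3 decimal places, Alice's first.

P('+'|H) = 0.967, P('+'|¬H) = 0.208.
Alice: numerator 0.967·0.062 = 0.059954; evidence = 0.059954+0.208·0.938 = 0.25506; posterior = 0.235.
Bob: numerator 0.967·0.254 = 0.24562; evidence = 0.24562+0.208·0.746 = 0.40079; posterior = 0.613.

Alice: 0.235; Bob: 0.613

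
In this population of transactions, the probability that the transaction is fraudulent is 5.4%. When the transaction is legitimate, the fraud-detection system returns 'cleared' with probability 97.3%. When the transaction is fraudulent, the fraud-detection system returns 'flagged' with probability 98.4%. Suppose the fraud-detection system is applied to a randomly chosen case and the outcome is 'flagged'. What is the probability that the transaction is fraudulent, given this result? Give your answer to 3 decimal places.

Let H be the event that the transaction is fraudulent. P(H) = 0.054, so P(¬H) = 0.946. With E the 'flagged' result, P(E|H) = 0.984 and P(E|¬H) = 0.027.
P(E) = 0.984·0.054 + 0.027·0.946 = 0.053136 + 0.025542 = 0.078678.
By Bayes' theorem, P(H|E) = 0.053136 / 0.078678 = 0.675.

P(H | E) ≈ 0.675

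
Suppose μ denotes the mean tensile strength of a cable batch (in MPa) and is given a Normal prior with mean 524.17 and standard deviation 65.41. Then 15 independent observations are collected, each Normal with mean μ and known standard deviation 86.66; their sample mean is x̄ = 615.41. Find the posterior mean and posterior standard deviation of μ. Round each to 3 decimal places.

With known σ, the Normal prior is conjugate. Weight on the data is w = (n/σ²)/(n/σ² + 1/τ₀²) = 0.00199735/(0.00199735+0.00023373) = 0.89524.
Posterior mean = w·x̄ + (1−w)·μ₀ = 0.89524·615.41 + 0.10476·524.17 = 605.852. Posterior variance = 1/(0.00199735+0.00023373) = 448.214, so SD = 21.171.

Posterior mean ≈ 605.852; posterior SD ≈ 21.171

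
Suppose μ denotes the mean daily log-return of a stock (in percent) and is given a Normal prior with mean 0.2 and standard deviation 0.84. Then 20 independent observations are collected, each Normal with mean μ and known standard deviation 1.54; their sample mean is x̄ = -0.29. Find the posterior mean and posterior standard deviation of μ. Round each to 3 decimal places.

Prior precision 1/τ₀² = 1/0.84² = 1.41723; data precision n/σ² = 20/1.54² = 8.43313.
Posterior precision = 1.41723 + 8.43313 = 9.85036, giving posterior SD = 1/√9.85036 = 0.319.
Posterior mean = (1.41723·0.2 + 8.43313·-0.29) / 9.85036 = -0.220.

Posterior mean ≈ -0.220; posterior SD ≈ 0.319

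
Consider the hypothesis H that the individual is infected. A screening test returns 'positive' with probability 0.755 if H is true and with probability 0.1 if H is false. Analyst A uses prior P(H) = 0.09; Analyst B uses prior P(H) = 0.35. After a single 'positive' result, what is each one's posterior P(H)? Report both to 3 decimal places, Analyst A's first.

Analyst A: 0.427; Analyst B: 0.803

P('+'|H) = 0.755, P('+'|¬H) = 0.1.
Analyst A: numerator 0.755·0.09 = 0.067950; evidence = 0.067950+0.1·0.91 = 0.15895; posterior = 0.427.
Analyst B: numerator 0.755·0.35 = 0.26425; evidence = 0.26425+0.1·0.65 = 0.32925; posterior = 0.803.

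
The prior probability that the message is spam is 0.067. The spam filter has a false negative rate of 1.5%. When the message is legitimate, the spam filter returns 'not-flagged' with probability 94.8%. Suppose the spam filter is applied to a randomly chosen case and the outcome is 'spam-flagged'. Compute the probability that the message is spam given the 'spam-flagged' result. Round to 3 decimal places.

P(H | E) ≈ 0.576

Let H be the event that the message is spam. P(H) = 0.067, so P(¬H) = 0.933. With E the 'spam-flagged' result, P(E|H) = 0.985 and P(E|¬H) = 0.052.
P(E) = 0.985·0.067 + 0.052·0.933 = 0.065995 + 0.048516 = 0.11451.
By Bayes' theorem, P(H|E) = 0.065995 / 0.11451 = 0.576.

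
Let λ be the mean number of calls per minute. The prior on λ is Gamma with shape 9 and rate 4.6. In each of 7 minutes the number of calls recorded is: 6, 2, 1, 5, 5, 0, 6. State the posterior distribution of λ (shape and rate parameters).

Total count ∑xᵢ = 25 over n = 7 minutes.
Gamma is conjugate to the Poisson likelihood: posterior is Gamma(shape = 9+25 = 34, rate = 4.6+7 = 11.6).

Posterior: Gamma(shape=34, rate=11.6)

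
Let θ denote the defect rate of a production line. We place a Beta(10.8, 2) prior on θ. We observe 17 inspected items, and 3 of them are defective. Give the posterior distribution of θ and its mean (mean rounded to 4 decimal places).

Posterior: Beta(13.8, 16); mean ≈ 0.4631

The binomial likelihood is conjugate to the Beta prior: with 3 successes and 14 failures, the posterior is Beta(10.8+3, 2+14) = Beta(13.8, 16).
Posterior mean = α/(α+β) = 13.8/29.8 = 0.4631.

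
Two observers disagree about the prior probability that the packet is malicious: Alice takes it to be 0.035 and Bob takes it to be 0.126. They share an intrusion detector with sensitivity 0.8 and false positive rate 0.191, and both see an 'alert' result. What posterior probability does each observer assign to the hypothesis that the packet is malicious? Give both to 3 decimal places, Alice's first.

The likelihood ratio for an 'alert' result is 0.8/0.191 = 4.1885.
Alice: prior odds 0.035/0.965 = 0.036269; posterior odds 0.15191; posterior probability 0.132.
Bob: prior odds 0.126/0.874 = 0.14416; posterior odds 0.60383; posterior probability 0.376.

Alice: 0.132; Bob: 0.376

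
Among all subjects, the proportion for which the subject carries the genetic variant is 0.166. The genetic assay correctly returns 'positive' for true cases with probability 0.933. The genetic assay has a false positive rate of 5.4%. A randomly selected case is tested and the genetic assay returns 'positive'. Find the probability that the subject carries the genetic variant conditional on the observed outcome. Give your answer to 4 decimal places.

P(H | E) ≈ 0.7747

Let H be the event that the subject carries the genetic variant. P(H) = 0.166, so P(¬H) = 0.834. With E the 'positive' result, P(E|H) = 0.933 and P(E|¬H) = 0.054.
P(E) = 0.933·0.166 + 0.054·0.834 = 0.15488 + 0.045036 = 0.19991.
By Bayes' theorem, P(H|E) = 0.15488 / 0.19991 = 0.7747.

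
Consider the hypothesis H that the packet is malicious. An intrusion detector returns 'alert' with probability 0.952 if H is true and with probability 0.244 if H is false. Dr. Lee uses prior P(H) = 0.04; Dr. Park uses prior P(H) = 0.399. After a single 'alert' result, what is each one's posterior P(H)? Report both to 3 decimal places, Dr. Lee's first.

Dr. Lee: 0.140; Dr. Park: 0.721

The likelihood ratio for an 'alert' result is 0.952/0.244 = 3.9016.
Dr. Lee: prior odds 0.04/0.96 = 0.041667; posterior odds 0.16257; posterior probability 0.140.
Dr. Park: prior odds 0.399/0.601 = 0.66389; posterior odds 2.5903; posterior probability 0.721.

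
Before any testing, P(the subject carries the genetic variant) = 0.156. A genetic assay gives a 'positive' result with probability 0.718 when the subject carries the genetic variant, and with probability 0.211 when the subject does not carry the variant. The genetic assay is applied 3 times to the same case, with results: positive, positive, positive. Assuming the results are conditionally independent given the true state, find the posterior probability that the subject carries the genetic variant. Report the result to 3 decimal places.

Posterior P(H) ≈ 0.879

With H the event that the subject carries the genetic variant, the joint likelihood of the observed sequence is P(data|H) = 0.718·0.718·0.718 = 0.37015 and P(data|¬H) = 0.211·0.211·0.211 = 0.0093939.
Bayes: P(H|data) = 0.156·0.37015 / (0.156·0.37015 + 0.844·0.0093939) = 0.057743/0.065671 = 0.8793.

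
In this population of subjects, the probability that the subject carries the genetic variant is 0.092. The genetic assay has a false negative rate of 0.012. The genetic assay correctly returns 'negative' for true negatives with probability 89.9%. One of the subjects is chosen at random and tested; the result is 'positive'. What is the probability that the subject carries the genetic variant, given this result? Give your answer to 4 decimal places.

Write H for 'the subject carries the genetic variant'. Prior odds H:¬H = 0.092/0.908 = 0.10132. For the 'positive' outcome, the likelihood ratio is 0.988/0.101 = 9.7822.
Posterior odds = 0.10132 × 9.7822 = 0.99115, so P(H|E) = 0.99115/(1+0.99115) = 0.4978.

P(H | E) ≈ 0.4978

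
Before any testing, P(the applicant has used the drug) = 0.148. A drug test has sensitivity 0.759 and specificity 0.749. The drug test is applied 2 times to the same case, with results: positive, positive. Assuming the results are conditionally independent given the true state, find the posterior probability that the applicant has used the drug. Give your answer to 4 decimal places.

With H the event that the applicant has used the drug, the joint likelihood of the observed sequence is P(data|H) = 0.759·0.759 = 0.57608 and P(data|¬H) = 0.251·0.251 = 0.063001.
Bayes: P(H|data) = 0.148·0.57608 / (0.148·0.57608 + 0.852·0.063001) = 0.085260/0.13894 = 0.6137.

Posterior P(H) ≈ 0.6137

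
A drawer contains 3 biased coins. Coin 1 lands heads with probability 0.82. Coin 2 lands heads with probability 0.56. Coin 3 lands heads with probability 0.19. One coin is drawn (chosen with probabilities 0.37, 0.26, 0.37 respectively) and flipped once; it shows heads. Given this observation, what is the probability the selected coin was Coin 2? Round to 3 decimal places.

Tabulate prior·likelihood by source: [1] prior 0.37, lik 0.82, product 0.3034; [2] prior 0.26, lik 0.56, product 0.1456; [3] prior 0.37, lik 0.19, product 0.07030.
Normalizing constant = 0.51930; the posterior for Coin 2 is its product over the sum, 0.1456/0.51930 = 0.280.

Posterior probability ≈ 0.280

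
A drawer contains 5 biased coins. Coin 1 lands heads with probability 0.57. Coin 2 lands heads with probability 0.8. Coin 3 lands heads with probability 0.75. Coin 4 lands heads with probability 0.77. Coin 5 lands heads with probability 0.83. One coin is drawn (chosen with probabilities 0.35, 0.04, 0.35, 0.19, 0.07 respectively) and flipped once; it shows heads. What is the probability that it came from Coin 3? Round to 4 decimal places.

Posterior probability ≈ 0.3759

P(heads|C1) = 0.57; P(heads|C2) = 0.8; P(heads|C3) = 0.75; P(heads|C4) = 0.77; P(heads|C5) = 0.83.
Prior × likelihood for each source: 0.35·0.57=0.1995, 0.04·0.8=0.03200, 0.35·0.75=0.2625, 0.19·0.77=0.1463, 0.07·0.83=0.05810. Summing gives P(heads) = 0.69840.
P(Coin 3 | heads) = 0.2625 / 0.69840 = 0.3759.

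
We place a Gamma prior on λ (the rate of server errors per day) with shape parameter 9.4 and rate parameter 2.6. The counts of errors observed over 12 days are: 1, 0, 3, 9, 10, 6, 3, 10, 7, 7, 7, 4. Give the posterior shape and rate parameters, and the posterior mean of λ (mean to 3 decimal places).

Total count ∑xᵢ = 67 over n = 12 days.
Gamma is conjugate to the Poisson likelihood: posterior is Gamma(shape = 9.4+67 = 76.4, rate = 2.6+12 = 14.6).
Posterior mean = shape/rate = 76.4/14.6 = 5.233.

Posterior: Gamma(shape=76.4, rate=14.6); mean ≈ 5.233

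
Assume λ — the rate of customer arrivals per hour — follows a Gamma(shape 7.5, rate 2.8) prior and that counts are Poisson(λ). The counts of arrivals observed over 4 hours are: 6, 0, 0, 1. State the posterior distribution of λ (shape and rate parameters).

The Poisson likelihood adds the total count to the shape and the number of exposure periods to the rate. Here ∑xᵢ = 7 and n = 4, so shape 7.5→14.5 and rate 2.8→6.8.

Posterior: Gamma(shape=14.5, rate=6.8)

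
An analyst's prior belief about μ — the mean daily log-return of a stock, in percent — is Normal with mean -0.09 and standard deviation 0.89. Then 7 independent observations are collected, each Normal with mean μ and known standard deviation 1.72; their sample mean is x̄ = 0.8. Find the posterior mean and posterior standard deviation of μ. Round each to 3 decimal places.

With known σ, the Normal prior is conjugate. Weight on the data is w = (n/σ²)/(n/σ² + 1/τ₀²) = 2.36614/(2.36614+1.26247) = 0.65208.
Posterior mean = w·x̄ + (1−w)·μ₀ = 0.65208·0.8 + 0.34792·-0.09 = 0.490. Posterior variance = 1/(2.36614+1.26247) = 0.275588, so SD = 0.525.

Posterior mean ≈ 0.490; posterior SD ≈ 0.525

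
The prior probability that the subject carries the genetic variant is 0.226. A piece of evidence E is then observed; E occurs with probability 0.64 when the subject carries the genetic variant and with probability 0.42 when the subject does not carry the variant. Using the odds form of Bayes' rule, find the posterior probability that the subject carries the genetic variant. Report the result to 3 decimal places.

Posterior probability ≈ 0.308

Prior odds = 0.226/(1−0.226) = 0.29199.
Likelihood ratio for E = 0.64/0.42 = 1.5238.
Posterior odds = prior odds × LR = 0.44494.
Posterior probability = odds/(1+odds) = 0.44494/1.4449 = 0.308.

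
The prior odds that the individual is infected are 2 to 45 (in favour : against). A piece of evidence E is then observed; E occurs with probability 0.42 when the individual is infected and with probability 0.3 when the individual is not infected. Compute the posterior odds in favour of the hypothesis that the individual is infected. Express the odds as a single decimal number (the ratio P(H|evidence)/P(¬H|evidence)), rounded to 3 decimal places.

Posterior odds ≈ 0.062

Prior odds = 2/45 = 0.044444. In log-odds, ln(0.044444) = -3.1135.
Add log likelihood ratio: ln(1.4000) = 0.33647.
Posterior log-odds = -2.7770, so posterior odds = exp(-2.7770) = 0.062222.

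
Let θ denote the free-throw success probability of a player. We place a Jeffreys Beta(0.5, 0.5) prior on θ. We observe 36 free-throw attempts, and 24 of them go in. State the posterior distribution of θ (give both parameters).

The binomial likelihood is conjugate to the Beta prior: with 24 successes and 12 failures, the posterior is Beta(0.5+24, 0.5+12) = Beta(24.5, 12.5).

Posterior: Beta(24.5, 12.5)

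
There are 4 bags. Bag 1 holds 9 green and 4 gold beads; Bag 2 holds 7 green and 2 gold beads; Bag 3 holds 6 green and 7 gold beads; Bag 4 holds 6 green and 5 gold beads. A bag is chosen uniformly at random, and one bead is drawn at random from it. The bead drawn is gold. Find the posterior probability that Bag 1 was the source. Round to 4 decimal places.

Tabulate prior·likelihood by source: [1] prior 0.25, lik 0.3077, product 0.07692; [2] prior 0.25, lik 0.2222, product 0.05556; [3] prior 0.25, lik 0.5385, product 0.1346; [4] prior 0.25, lik 0.4545, product 0.1136.
Normalizing constant = 0.38073; the posterior for Bag 1 is its product over the sum, 0.07692/0.38073 = 0.2020.

Posterior probability ≈ 0.2020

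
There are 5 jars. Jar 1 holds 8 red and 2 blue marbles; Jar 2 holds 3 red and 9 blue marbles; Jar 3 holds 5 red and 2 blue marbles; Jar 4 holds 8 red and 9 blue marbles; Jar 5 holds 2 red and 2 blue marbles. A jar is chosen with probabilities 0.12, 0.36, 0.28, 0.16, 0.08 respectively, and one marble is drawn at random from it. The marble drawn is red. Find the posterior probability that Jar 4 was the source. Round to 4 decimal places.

P(red|Jar 1) = 0.8; P(red|Jar 2) = 0.25; P(red|Jar 3) = 0.7143; P(red|Jar 4) = 0.4706; P(red|Jar 5) = 0.5.
Prior × likelihood for each source: 0.12·0.8=0.09600, 0.36·0.25=0.09000, 0.28·0.7143=0.2000, 0.16·0.4706=0.07529, 0.08·0.5=0.04000. Summing gives P(red) = 0.50129.
P(Jar 4 | red) = 0.07529 / 0.50129 = 0.1502.

Posterior probability ≈ 0.1502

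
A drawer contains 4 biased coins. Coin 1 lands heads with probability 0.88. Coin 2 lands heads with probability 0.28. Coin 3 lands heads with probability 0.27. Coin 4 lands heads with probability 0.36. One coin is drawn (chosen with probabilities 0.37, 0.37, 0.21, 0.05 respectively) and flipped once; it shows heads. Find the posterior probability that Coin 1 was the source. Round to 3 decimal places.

Tabulate prior·likelihood by source: [1] prior 0.37, lik 0.88, product 0.3256; [2] prior 0.37, lik 0.28, product 0.1036; [3] prior 0.21, lik 0.27, product 0.05670; [4] prior 0.05, lik 0.36, product 0.01800.
Normalizing constant = 0.50390; the posterior for Coin 1 is its product over the sum, 0.3256/0.50390 = 0.646.

Posterior probability ≈ 0.646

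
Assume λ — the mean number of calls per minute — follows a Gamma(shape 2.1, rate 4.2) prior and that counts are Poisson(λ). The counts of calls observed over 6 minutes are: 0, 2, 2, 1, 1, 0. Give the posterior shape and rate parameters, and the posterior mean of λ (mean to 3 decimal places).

Total count ∑xᵢ = 6 over n = 6 minutes.
Gamma is conjugate to the Poisson likelihood: posterior is Gamma(shape = 2.1+6 = 8.1, rate = 4.2+6 = 10.2).
E[λ | data] = 8.1/10.2 = 0.794.

Posterior: Gamma(shape=8.1, rate=10.2); mean ≈ 0.794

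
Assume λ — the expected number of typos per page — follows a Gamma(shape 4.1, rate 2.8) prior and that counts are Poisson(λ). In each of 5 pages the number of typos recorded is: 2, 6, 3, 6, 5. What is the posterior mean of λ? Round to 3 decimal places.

Posterior mean ≈ 3.346

Total count ∑xᵢ = 22 over n = 5 pages.
Gamma is conjugate to the Poisson likelihood: posterior is Gamma(shape = 4.1+22 = 26.1, rate = 2.8+5 = 7.8).
E[λ | data] = 26.1/7.8 = 3.346.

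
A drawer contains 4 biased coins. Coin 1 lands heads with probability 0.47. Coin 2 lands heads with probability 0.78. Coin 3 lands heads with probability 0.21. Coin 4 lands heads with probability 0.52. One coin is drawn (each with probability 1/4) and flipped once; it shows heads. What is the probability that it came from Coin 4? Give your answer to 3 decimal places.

Tabulate prior·likelihood by source: [1] prior 0.25, lik 0.47, product 0.1175; [2] prior 0.25, lik 0.78, product 0.1950; [3] prior 0.25, lik 0.21, product 0.05250; [4] prior 0.25, lik 0.52, product 0.1300.
Normalizing constant = 0.49500; the posterior for Coin 4 is its product over the sum, 0.1300/0.49500 = 0.263.

Posterior probability ≈ 0.263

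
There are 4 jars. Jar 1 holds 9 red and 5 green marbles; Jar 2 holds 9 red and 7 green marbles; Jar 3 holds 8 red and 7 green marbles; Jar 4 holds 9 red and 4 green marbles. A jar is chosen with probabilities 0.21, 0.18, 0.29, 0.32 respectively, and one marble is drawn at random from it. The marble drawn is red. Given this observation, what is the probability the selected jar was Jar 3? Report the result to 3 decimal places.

Tabulate prior·likelihood by source: [1] prior 0.21, lik 0.6429, product 0.1350; [2] prior 0.18, lik 0.5625, product 0.1012; [3] prior 0.29, lik 0.5333, product 0.1547; [4] prior 0.32, lik 0.6923, product 0.2215.
Normalizing constant = 0.61246; the posterior for Jar 3 is its product over the sum, 0.1547/0.61246 = 0.253.

Posterior probability ≈ 0.253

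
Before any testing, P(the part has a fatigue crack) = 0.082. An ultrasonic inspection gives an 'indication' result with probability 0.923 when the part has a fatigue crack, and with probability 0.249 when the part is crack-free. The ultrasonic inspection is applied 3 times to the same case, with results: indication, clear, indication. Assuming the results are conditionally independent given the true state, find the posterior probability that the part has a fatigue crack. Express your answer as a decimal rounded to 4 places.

Let H be the event that the part has a fatigue crack; start with P(H) = 0.082. P('indication'|H) = 0.923, P('indication'|¬H) = 0.249.
Update on result 1 ('indication'): P(H) ← 0.923·0.0820 / (0.923·0.0820 + 0.249·0.9180) = 0.075686/0.30427 = 0.2487.
Update on result 2 ('clear'): P(H) ← 0.077·0.2487 / (0.077·0.2487 + 0.751·0.7513) = 0.019154/0.58334 = 0.0328.
Update on result 3 ('indication'): P(H) ← 0.923·0.0328 / (0.923·0.0328 + 0.249·0.9672) = 0.030306/0.27113 = 0.1118.

Posterior P(H) ≈ 0.1118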